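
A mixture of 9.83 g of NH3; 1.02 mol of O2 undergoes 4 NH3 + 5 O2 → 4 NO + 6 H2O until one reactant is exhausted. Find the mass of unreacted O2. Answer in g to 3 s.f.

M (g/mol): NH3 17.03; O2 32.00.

9.55 g

n(NH3) = 9.830 / 17.03 = 0.5772 mol
n(O2) = 1.020 mol
n/ν for NH3 = 0.5772/4 = 0.1443
n/ν for O2 = 1.020/5 = 0.2040
Smallest n/ν is NH3 → limiting reagent.
O2 consumed = (5/4) × 0.5772 = 0.7215 mol
O2 remaining = 1.020 − 0.7215 = 0.2985 mol
mass = 0.2985 × 32.00 = 9.552 g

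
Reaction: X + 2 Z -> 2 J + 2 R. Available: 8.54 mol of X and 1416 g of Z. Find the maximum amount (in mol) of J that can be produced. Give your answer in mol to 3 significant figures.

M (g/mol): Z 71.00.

n(X) = 8.540 mol
n(Z) = 1416 / 71.00 = 19.94 mol
n/ν for X = 8.540/1 = 8.540
n/ν for Z = 19.94/2 = 9.970
Smallest n/ν is X → limiting reagent.
n(J) = (2/1) × 8.540 = 17.08 mol

17.1 mol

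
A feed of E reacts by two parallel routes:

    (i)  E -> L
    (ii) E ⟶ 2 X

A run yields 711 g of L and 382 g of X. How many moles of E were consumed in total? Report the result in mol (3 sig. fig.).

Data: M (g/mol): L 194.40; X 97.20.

5.62 mol

n(L) = 711 / 194.40 = 3.657 mol
n(X) = 382 / 97.20 = 3.930 mol
n(E) via (i) = (1/1)×3.657 = 3.657 mol
n(E) via (ii) = (1/2)×3.930 = 1.965 mol
total n(E) = 3.657 + 1.965 = 5.622 mol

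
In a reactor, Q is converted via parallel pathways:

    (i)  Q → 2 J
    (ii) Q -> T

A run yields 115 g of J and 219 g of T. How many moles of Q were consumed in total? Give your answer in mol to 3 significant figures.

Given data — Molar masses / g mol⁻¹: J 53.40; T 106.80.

3.13 mol

n(J) = 115 / 53.40 = 2.154 mol
n(T) = 219 / 106.80 = 2.051 mol
n(Q) via (i) = (1/2)×2.154 = 1.077 mol
n(Q) via (ii) = (1/1)×2.051 = 2.051 mol
total n(Q) = 1.077 + 2.051 = 3.128 mol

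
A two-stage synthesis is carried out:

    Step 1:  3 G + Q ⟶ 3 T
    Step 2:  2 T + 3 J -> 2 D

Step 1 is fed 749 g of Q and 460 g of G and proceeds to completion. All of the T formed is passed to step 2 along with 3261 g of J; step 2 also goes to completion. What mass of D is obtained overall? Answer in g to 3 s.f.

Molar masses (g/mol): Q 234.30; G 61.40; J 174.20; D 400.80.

3000 g

Step 1:
n(Q) = 749.0 / 234.30 = 3.197 mol
n(G) = 460.0 / 61.40 = 7.492 mol
n/ν → Q: 3.197, G: 2.497; G is limiting.
n(T) produced = (3/3) × 7.492 = 7.492 mol
Step 2:
n(T) available = 7.492 mol
n(J) = 3261 / 174.20 = 18.72 mol
n/ν → T: 3.746, J: 6.240; T is limiting.
n(D) = (2/2) × 7.492 = 7.492 mol
mass = 7.492 × 400.80 = 3003 g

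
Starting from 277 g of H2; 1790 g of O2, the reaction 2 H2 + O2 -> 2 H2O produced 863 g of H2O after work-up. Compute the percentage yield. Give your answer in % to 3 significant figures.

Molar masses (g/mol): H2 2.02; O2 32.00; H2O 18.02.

42.8 %

n(H2) = 277.0 / 2.02 = 137.1 mol
n(O2) = 1790 / 32.00 = 55.94 mol
n/ν → H2: 68.55, O2: 55.94; O2 is limiting.
theoretical n(H2O) = (2/1) × 55.94 = 111.9 mol → 2016 g
% yield = 863 / 2016 × 100 = 42.81 %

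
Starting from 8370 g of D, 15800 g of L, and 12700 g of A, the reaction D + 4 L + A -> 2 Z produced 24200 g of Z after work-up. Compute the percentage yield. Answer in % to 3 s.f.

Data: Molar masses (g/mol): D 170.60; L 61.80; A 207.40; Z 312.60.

78.9 %

n(D) = 8370 / 170.60 = 49.06 mol
n(L) = 15800 / 61.80 = 255.7 mol
n(A) = 12700 / 207.40 = 61.23 mol
n/ν → D: 49.06, L: 63.93, A: 61.23; D is limiting.
theoretical n(Z) = (2/1) × 49.06 = 98.12 mol → 30670 g
% yield = 24200 / 30670 × 100 = 78.90 %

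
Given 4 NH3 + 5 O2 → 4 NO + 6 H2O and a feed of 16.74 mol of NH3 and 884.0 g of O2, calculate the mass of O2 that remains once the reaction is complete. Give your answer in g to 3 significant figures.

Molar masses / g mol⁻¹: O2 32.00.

214 g

n(NH3) = 16.74 mol
n(O2) = 884.0 / 32.00 = 27.63 mol
n/ν for NH3 = 16.74/4 = 4.185
n/ν for O2 = 27.63/5 = 5.526
Smallest n/ν is NH3 → limiting reagent.
O2 consumed = (5/4) × 16.74 = 20.93 mol
O2 remaining = 27.63 − 20.93 = 6.700 mol
mass = 6.700 × 32.00 = 214.4 g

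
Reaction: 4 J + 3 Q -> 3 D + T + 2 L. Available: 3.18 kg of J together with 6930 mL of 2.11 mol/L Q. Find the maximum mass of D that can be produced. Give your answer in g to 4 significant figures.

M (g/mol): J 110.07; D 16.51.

241.4 g

n(J) = 3.180×1000 / 110.07 = 28.89 mol
n(Q) = 2.11 × 6930/1000 = 14.62 mol
n/ν for J = 28.89/4 = 7.223
n/ν for Q = 14.62/3 = 4.873
Smallest n/ν is Q → limiting reagent.
n(D) = (3/3) × 14.62 = 14.62 mol
mass = 14.62 × 16.51 = 241.4 g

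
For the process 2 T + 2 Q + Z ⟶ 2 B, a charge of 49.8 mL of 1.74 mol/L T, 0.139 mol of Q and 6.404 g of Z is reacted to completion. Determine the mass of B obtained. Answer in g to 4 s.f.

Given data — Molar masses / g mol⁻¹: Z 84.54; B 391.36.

n(T) = 1.74 × 49.80/1000 = 0.08665 mol
n(Q) = 0.1390 mol
n(Z) = 6.404 / 84.54 = 0.07575 mol
n/ν for T = 0.08665/2 = 0.04333
n/ν for Q = 0.1390/2 = 0.06950
n/ν for Z = 0.07575/1 = 0.07575
Smallest n/ν is T → limiting reagent.
n(B) = (2/2) × 0.08665 = 0.08665 mol
mass = 0.08665 × 391.36 = 33.91 g

33.91 g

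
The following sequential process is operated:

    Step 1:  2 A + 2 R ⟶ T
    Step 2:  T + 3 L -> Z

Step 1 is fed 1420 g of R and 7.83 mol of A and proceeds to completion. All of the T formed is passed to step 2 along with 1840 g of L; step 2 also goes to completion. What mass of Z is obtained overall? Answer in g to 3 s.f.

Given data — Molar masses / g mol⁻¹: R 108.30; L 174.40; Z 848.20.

Step 1:
n(R) = 1420 / 108.30 = 13.11 mol
n(A) = 7.830 mol
n/ν for R = 13.11/2 = 6.555
n/ν for A = 7.830/2 = 3.915
Smallest n/ν is A → limiting reagent.
n(T) produced = (1/2) × 7.830 = 3.915 mol
Step 2:
n(T) available = 3.915 mol
n(L) = 1840 / 174.40 = 10.55 mol
n/ν for T = 3.915/1 = 3.915
n/ν for L = 10.55/3 = 3.517
Smallest n/ν is L → limiting reagent.
n(Z) = (1/3) × 10.55 = 3.517 mol
mass = 3.517 × 848.20 = 2983 g

2980 g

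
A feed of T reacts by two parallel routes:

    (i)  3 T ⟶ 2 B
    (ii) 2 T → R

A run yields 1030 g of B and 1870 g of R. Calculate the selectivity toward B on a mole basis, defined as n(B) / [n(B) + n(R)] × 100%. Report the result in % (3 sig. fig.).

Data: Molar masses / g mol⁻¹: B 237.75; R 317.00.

n(B) = 1030 / 237.75 = 4.332 mol
n(R) = 1870 / 317.00 = 5.899 mol
selectivity = 4.332/(4.332+5.899) × 100 = 42.34 %

42.3 %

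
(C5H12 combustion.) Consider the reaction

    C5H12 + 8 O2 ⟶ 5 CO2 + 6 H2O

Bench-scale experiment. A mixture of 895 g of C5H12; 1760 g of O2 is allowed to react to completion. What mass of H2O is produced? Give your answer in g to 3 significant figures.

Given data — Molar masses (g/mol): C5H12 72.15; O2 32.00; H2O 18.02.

743 g

n(C5H12) = 895.0 / 72.15 = 12.40 mol
n(O2) = 1760 / 32.00 = 55.00 mol
n/ν for C5H12 = 12.40/1 = 12.40
n/ν for O2 = 55.00/8 = 6.875
Smallest n/ν is O2 → limiting reagent.
n(H2O) = (6/8) × 55.00 = 41.25 mol
mass = 41.25 × 18.02 = 743.3 g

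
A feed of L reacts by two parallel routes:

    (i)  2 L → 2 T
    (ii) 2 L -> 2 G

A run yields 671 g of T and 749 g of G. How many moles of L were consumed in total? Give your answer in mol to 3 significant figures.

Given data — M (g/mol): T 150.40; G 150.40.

9.44 mol

n(T) = 671 / 150.40 = 4.461 mol
n(G) = 749 / 150.40 = 4.980 mol
n(L) via (i) = (2/2)×4.461 = 4.461 mol
n(L) via (ii) = (2/2)×4.980 = 4.980 mol
total n(L) = 4.461 + 4.980 = 9.441 mol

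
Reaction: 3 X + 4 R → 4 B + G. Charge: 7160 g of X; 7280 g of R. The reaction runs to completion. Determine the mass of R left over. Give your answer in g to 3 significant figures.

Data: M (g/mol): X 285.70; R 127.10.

n(X) = 7160 / 285.70 = 25.06 mol
n(R) = 7280 / 127.10 = 57.28 mol
n/ν → X: 8.353, R: 14.32; X is limiting.
R consumed = (4/3) × 25.06 = 33.41 mol
R remaining = 57.28 − 33.41 = 23.87 mol
mass = 23.87 × 127.10 = 3034 g

3030 g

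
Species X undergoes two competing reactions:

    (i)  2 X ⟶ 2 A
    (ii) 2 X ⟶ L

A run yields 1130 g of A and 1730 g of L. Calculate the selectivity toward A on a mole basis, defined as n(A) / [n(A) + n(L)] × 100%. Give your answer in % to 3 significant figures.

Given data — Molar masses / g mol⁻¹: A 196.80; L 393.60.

56.6 %

n(A) = 1130 / 196.80 = 5.742 mol
n(L) = 1730 / 393.60 = 4.395 mol
selectivity = 5.742/(5.742+4.395) × 100 = 56.64 %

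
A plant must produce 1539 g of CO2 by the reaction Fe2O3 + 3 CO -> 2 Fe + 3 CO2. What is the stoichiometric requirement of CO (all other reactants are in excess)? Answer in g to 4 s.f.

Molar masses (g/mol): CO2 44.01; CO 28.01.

979.5 g

n(CO2) = 1539 / 44.01 = 34.97 mol
n(CO) = (3/3) × 34.97 = 34.97 mol
mass = 34.97 × 28.01 = 979.5 g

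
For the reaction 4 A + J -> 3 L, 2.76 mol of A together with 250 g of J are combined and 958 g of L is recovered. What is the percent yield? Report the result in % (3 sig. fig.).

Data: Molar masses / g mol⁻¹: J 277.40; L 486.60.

n(A) = 2.760 mol
n(J) = 250.0 / 277.40 = 0.9012 mol
n/ν for A = 2.760/4 = 0.6900
n/ν for J = 0.9012/1 = 0.9012
Smallest n/ν is A → limiting reagent.
theoretical n(L) = (3/4) × 2.760 = 2.070 mol → 1007 g
% yield = 958 / 1007 × 100 = 95.13 %

95.1 %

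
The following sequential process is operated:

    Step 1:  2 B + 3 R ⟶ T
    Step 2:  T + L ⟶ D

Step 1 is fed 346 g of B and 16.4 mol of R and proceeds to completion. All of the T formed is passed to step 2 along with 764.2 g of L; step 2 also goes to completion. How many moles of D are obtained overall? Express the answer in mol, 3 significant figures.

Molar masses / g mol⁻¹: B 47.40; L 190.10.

3.65 mol

Step 1:
n(B) = 346.0 / 47.40 = 7.300 mol
n(R) = 16.40 mol
n/ν for B = 7.300/2 = 3.650
n/ν for R = 16.40/3 = 5.467
Smallest n/ν is B → limiting reagent.
n(T) produced = (1/2) × 7.300 = 3.650 mol
Step 2:
n(T) available = 3.650 mol
n(L) = 764.2 / 190.10 = 4.020 mol
n/ν for T = 3.650/1 = 3.650
n/ν for L = 4.020/1 = 4.020
Smallest n/ν is T → limiting reagent.
n(D) = (1/1) × 3.650 = 3.650 mol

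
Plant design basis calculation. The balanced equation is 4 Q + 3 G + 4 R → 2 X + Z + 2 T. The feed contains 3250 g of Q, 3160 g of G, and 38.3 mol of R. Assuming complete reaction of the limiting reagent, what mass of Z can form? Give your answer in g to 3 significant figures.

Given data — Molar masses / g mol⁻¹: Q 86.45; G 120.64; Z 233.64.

n(Q) = 3250 / 86.45 = 37.59 mol
n(G) = 3160 / 120.64 = 26.19 mol
n(R) = 38.30 mol
n/ν for Q = 37.59/4 = 9.398
n/ν for G = 26.19/3 = 8.730
n/ν for R = 38.30/4 = 9.575
Smallest n/ν is G → limiting reagent.
n(Z) = (1/3) × 26.19 = 8.730 mol
mass = 8.730 × 233.64 = 2040 g

2040 g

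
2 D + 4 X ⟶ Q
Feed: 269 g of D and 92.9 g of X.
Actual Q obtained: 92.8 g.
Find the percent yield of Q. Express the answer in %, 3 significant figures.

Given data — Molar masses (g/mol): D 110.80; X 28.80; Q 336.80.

n(D) = 269.0 / 110.80 = 2.428 mol
n(X) = 92.90 / 28.80 = 3.226 mol
n/ν → D: 1.214, X: 0.8065; X is limiting.
theoretical n(Q) = (1/4) × 3.226 = 0.8065 mol → 271.6 g
% yield = 92.8 / 271.6 × 100 = 34.17 %

34.2 %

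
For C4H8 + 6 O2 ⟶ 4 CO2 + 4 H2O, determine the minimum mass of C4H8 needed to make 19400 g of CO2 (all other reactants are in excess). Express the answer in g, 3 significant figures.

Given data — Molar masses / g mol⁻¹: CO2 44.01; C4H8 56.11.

n(CO2) = 19400 / 44.01 = 440.8 mol
n(C4H8) = (1/4) × 440.8 = 110.2 mol
mass = 110.2 × 56.11 = 6183 g

6180 g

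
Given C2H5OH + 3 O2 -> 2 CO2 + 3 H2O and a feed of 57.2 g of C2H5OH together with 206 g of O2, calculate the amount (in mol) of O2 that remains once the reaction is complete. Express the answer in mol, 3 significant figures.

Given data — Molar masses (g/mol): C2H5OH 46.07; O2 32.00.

n(C2H5OH) = 57.20 / 46.07 = 1.242 mol
n(O2) = 206.0 / 32.00 = 6.438 mol
n/ν → C2H5OH: 1.242, O2: 2.146; C2H5OH is limiting.
O2 consumed = (3/1) × 1.242 = 3.726 mol
O2 remaining = 6.438 − 3.726 = 2.712 mol

2.71 mol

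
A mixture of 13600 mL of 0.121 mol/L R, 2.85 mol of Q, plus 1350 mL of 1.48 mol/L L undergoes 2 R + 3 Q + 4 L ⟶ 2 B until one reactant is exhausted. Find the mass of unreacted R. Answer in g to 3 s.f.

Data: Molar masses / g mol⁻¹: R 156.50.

n(R) = 0.121 × 13600/1000 = 1.646 mol
n(Q) = 2.850 mol
n(L) = 1.48 × 1350/1000 = 1.998 mol
n/ν → R: 0.8230, Q: 0.9500, L: 0.4995; L is limiting.
R consumed = (2/4) × 1.998 = 0.9990 mol
R remaining = 1.646 − 0.9990 = 0.6470 mol
mass = 0.6470 × 156.50 = 101.3 g

101 g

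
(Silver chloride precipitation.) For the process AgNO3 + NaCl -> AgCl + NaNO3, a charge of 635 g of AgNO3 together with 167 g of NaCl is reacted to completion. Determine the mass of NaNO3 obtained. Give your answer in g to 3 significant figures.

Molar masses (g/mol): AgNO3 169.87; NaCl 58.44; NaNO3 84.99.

243 g

n(AgNO3) = 635.0 / 169.87 = 3.738 mol
n(NaCl) = 167.0 / 58.44 = 2.858 mol
n/ν → AgNO3: 3.738, NaCl: 2.858; NaCl is limiting.
n(NaNO3) = (1/1) × 2.858 = 2.858 mol
mass = 2.858 × 84.99 = 242.9 g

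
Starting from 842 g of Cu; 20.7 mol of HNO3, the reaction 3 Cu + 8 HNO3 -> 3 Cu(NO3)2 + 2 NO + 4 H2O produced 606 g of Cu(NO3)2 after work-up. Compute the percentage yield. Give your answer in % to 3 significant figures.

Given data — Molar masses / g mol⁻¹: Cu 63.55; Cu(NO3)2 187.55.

n(Cu) = 842.0 / 63.55 = 13.25 mol
n(HNO3) = 20.70 mol
n/ν → Cu: 4.417, HNO3: 2.588; HNO3 is limiting.
theoretical n(Cu(NO3)2) = (3/8) × 20.70 = 7.763 mol → 1456 g
% yield = 606 / 1456 × 100 = 41.62 %

41.6 %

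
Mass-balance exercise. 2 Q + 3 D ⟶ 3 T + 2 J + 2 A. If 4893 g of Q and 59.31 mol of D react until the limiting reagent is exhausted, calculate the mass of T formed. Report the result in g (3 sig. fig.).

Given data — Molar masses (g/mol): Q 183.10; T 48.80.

n(Q) = 4893 / 183.10 = 26.72 mol
n(D) = 59.31 mol
n/ν for Q = 26.72/2 = 13.36
n/ν for D = 59.31/3 = 19.77
Smallest n/ν is Q → limiting reagent.
n(T) = (3/2) × 26.72 = 40.08 mol
mass = 40.08 × 48.80 = 1956 g

1960 g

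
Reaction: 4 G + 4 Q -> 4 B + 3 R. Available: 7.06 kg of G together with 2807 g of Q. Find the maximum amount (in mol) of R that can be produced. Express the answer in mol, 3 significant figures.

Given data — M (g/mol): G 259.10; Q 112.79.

n(G) = 7.060×1000 / 259.10 = 27.25 mol
n(Q) = 2807 / 112.79 = 24.89 mol
n/ν for G = 27.25/4 = 6.813
n/ν for Q = 24.89/4 = 6.223
Smallest n/ν is Q → limiting reagent.
n(R) = (3/4) × 24.89 = 18.67 mol

18.7 mol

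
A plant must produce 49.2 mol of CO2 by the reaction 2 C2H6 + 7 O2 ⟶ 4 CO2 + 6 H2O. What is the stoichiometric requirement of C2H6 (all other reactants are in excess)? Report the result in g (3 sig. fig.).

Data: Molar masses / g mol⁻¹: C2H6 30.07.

740 g

n(CO2) = 49.20 mol
n(C2H6) = (2/4) × 49.20 = 24.60 mol
mass = 24.60 × 30.07 = 739.7 g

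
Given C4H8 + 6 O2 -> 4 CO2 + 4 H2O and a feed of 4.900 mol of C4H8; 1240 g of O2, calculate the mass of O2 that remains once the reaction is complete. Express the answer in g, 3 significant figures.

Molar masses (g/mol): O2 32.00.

n(C4H8) = 4.900 mol
n(O2) = 1240 / 32.00 = 38.75 mol
n/ν → C4H8: 4.900, O2: 6.458; C4H8 is limiting.
O2 consumed = (6/1) × 4.900 = 29.40 mol
O2 remaining = 38.75 − 29.40 = 9.350 mol
mass = 9.350 × 32.00 = 299.2 g

299 g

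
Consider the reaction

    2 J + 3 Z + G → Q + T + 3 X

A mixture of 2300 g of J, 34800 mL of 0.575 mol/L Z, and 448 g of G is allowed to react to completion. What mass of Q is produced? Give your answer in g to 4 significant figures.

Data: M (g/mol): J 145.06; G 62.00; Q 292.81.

n(J) = 2300 / 145.06 = 15.86 mol
n(Z) = 0.575 × 34800/1000 = 20.01 mol
n(G) = 448.0 / 62.00 = 7.226 mol
n/ν for J = 15.86/2 = 7.930
n/ν for Z = 20.01/3 = 6.670
n/ν for G = 7.226/1 = 7.226
Smallest n/ν is Z → limiting reagent.
n(Q) = (1/3) × 20.01 = 6.670 mol
mass = 6.670 × 292.81 = 1953 g

1953 g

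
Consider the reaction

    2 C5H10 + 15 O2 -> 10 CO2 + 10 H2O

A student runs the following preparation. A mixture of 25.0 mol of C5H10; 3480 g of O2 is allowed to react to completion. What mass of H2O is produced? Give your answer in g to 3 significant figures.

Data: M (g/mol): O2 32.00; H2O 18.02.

n(C5H10) = 25.00 mol
n(O2) = 3480 / 32.00 = 108.8 mol
n/ν for C5H10 = 25.00/2 = 12.50
n/ν for O2 = 108.8/15 = 7.253
Smallest n/ν is O2 → limiting reagent.
n(H2O) = (10/15) × 108.8 = 72.53 mol
mass = 72.53 × 18.02 = 1307 g

1310 g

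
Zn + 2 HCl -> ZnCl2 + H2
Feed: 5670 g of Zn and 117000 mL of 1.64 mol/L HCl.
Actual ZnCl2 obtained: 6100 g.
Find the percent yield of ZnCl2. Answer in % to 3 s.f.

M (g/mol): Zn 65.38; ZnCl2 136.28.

51.6 %

n(Zn) = 5670 / 65.38 = 86.72 mol
n(HCl) = 1.64 × 117000/1000 = 191.9 mol
n/ν for Zn = 86.72/1 = 86.72
n/ν for HCl = 191.9/2 = 95.95
Smallest n/ν is Zn → limiting reagent.
theoretical n(ZnCl2) = (1/1) × 86.72 = 86.72 mol → 11820 g
% yield = 6100 / 11820 × 100 = 51.61 %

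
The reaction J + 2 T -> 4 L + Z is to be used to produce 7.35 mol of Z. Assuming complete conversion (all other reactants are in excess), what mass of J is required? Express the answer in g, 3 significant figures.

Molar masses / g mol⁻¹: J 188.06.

n(Z) = 7.350 mol
n(J) = (1/1) × 7.350 = 7.350 mol
mass = 7.350 × 188.06 = 1382 g

1380 g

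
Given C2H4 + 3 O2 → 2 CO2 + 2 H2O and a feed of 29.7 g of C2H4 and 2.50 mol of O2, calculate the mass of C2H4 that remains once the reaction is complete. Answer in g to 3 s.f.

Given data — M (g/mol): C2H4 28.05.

n(C2H4) = 29.70 / 28.05 = 1.059 mol
n(O2) = 2.500 mol
n/ν for C2H4 = 1.059/1 = 1.059
n/ν for O2 = 2.500/3 = 0.8333
Smallest n/ν is O2 → limiting reagent.
C2H4 consumed = (1/3) × 2.500 = 0.8333 mol
C2H4 remaining = 1.059 − 0.8333 = 0.2257 mol
mass = 0.2257 × 28.05 = 6.331 g

6.33 g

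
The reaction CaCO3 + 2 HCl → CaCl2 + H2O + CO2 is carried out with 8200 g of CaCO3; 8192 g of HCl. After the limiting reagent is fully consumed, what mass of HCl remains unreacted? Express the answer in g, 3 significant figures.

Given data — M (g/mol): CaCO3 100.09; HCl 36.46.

n(CaCO3) = 8200 / 100.09 = 81.93 mol
n(HCl) = 8192 / 36.46 = 224.7 mol
n/ν for CaCO3 = 81.93/1 = 81.93
n/ν for HCl = 224.7/2 = 112.4
Smallest n/ν is CaCO3 → limiting reagent.
HCl consumed = (2/1) × 81.93 = 163.9 mol
HCl remaining = 224.7 − 163.9 = 60.80 mol
mass = 60.80 × 36.46 = 2217 g

2220 g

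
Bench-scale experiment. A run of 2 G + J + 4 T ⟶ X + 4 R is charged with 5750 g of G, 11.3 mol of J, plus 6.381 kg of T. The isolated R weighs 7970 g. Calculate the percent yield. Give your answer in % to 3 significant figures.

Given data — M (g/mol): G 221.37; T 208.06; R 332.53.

n(G) = 5750 / 221.37 = 25.97 mol
n(J) = 11.30 mol
n(T) = 6.381×1000 / 208.06 = 30.67 mol
n/ν for G = 25.97/2 = 12.99
n/ν for J = 11.30/1 = 11.30
n/ν for T = 30.67/4 = 7.668
Smallest n/ν is T → limiting reagent.
theoretical n(R) = (4/4) × 30.67 = 30.67 mol → 10200 g
% yield = 7970 / 10200 × 100 = 78.14 %

78.1 %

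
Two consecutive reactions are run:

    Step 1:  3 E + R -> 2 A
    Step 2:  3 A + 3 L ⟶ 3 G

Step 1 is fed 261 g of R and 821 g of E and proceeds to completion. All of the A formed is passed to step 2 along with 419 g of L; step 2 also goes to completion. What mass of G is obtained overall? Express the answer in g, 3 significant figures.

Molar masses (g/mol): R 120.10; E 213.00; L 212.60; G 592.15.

Step 1:
n(R) = 261.0 / 120.10 = 2.173 mol
n(E) = 821.0 / 213.00 = 3.854 mol
n/ν for R = 2.173/1 = 2.173
n/ν for E = 3.854/3 = 1.285
Smallest n/ν is E → limiting reagent.
n(A) produced = (2/3) × 3.854 = 2.569 mol
Step 2:
n(A) available = 2.569 mol
n(L) = 419.0 / 212.60 = 1.971 mol
n/ν for A = 2.569/3 = 0.8563
n/ν for L = 1.971/3 = 0.6570
Smallest n/ν is L → limiting reagent.
n(G) = (3/3) × 1.971 = 1.971 mol
mass = 1.971 × 592.15 = 1167 g

1170 g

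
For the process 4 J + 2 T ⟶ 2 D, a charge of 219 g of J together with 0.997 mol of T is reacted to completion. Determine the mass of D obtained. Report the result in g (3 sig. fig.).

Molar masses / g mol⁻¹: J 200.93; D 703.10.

383 g

n(J) = 219.0 / 200.93 = 1.090 mol
n(T) = 0.9970 mol
n/ν → J: 0.2725, T: 0.4985; J is limiting.
n(D) = (2/4) × 1.090 = 0.5450 mol
mass = 0.5450 × 703.10 = 383.2 g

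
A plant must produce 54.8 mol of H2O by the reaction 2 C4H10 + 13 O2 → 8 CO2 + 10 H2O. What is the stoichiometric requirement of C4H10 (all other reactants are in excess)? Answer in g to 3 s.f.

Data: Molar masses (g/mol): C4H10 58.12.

n(H2O) = 54.80 mol
n(C4H10) = (2/10) × 54.80 = 10.96 mol
mass = 10.96 × 58.12 = 637.0 g

637 g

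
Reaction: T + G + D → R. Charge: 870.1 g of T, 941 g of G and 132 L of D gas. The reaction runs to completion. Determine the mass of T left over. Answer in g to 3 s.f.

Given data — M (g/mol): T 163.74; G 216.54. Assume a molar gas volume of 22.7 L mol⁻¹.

159 g

n(T) = 870.1 / 163.74 = 5.314 mol
n(G) = 941.0 / 216.54 = 4.346 mol
n(D) = 132.0 / 22.7 = 5.815 mol
n/ν → T: 5.314, G: 4.346, D: 5.815; G is limiting.
T consumed = (1/1) × 4.346 = 4.346 mol
T remaining = 5.314 − 4.346 = 0.9680 mol
mass = 0.9680 × 163.74 = 158.5 g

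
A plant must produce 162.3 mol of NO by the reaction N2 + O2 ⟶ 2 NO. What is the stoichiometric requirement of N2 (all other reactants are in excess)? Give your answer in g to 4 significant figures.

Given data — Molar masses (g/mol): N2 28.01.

n(NO) = 162.3 mol
n(N2) = (1/2) × 162.3 = 81.15 mol
mass = 81.15 × 28.01 = 2273 g

2273 g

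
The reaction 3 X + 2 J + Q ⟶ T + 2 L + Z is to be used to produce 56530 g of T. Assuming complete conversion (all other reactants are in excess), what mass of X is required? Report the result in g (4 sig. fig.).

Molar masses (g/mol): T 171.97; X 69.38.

68420 g

n(T) = 56530 / 171.97 = 328.7 mol
n(X) = (3/1) × 328.7 = 986.1 mol
mass = 986.1 × 69.38 = 68420 g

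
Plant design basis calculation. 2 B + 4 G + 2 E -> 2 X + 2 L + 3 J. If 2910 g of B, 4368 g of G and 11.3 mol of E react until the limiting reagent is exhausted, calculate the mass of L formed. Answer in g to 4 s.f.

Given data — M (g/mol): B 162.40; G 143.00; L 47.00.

531.1 g

n(B) = 2910 / 162.40 = 17.92 mol
n(G) = 4368 / 143.00 = 30.55 mol
n(E) = 11.30 mol
n/ν for B = 17.92/2 = 8.960
n/ν for G = 30.55/4 = 7.638
n/ν for E = 11.30/2 = 5.650
Smallest n/ν is E → limiting reagent.
n(L) = (2/2) × 11.30 = 11.30 mol
mass = 11.30 × 47.00 = 531.1 g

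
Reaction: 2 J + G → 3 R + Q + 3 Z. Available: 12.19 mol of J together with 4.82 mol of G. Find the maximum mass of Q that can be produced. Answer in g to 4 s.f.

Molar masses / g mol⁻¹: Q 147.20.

n(J) = 12.19 mol
n(G) = 4.820 mol
n/ν → J: 6.095, G: 4.820; G is limiting.
n(Q) = (1/1) × 4.820 = 4.820 mol
mass = 4.820 × 147.20 = 709.5 g

709.5 g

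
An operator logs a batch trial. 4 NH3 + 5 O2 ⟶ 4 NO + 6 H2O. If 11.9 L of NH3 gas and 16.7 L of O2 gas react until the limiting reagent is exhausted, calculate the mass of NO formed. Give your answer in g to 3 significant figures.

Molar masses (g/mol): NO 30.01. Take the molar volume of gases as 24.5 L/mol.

14.6 g

n(NH3) = 11.90 / 24.5 = 0.4857 mol
n(O2) = 16.70 / 24.5 = 0.6816 mol
n/ν for NH3 = 0.4857/4 = 0.1214
n/ν for O2 = 0.6816/5 = 0.1363
Smallest n/ν is NH3 → limiting reagent.
n(NO) = (4/4) × 0.4857 = 0.4857 mol
mass = 0.4857 × 30.01 = 14.58 g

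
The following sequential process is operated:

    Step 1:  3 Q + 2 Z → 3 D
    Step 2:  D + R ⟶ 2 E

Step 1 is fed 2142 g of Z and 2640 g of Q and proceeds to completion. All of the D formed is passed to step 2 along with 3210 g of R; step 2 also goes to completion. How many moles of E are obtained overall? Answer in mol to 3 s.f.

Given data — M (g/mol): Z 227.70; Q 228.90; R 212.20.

Step 1:
n(Z) = 2142 / 227.70 = 9.407 mol
n(Q) = 2640 / 228.90 = 11.53 mol
n/ν → Z: 4.704, Q: 3.843; Q is limiting.
n(D) produced = (3/3) × 11.53 = 11.53 mol
Step 2:
n(D) available = 11.53 mol
n(R) = 3210 / 212.20 = 15.13 mol
n/ν → D: 11.53, R: 15.13; D is limiting.
n(E) = (2/1) × 11.53 = 23.06 mol

23.1 mol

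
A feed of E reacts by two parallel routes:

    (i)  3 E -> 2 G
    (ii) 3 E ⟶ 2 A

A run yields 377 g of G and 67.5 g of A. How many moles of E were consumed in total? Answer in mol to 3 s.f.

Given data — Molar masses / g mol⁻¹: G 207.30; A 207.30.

3.22 mol

n(G) = 377 / 207.30 = 1.819 mol
n(A) = 67.5 / 207.30 = 0.3256 mol
n(E) via (i) = (3/2)×1.819 = 2.729 mol
n(E) via (ii) = (3/2)×0.3256 = 0.4884 mol
total n(E) = 2.729 + 0.4884 = 3.217 mol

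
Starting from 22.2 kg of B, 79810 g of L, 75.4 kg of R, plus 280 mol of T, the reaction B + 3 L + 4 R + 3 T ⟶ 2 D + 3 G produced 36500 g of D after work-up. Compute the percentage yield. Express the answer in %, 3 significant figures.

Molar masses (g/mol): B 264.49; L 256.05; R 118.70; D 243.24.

89.4 %

n(B) = 22.20×1000 / 264.49 = 83.94 mol
n(L) = 79810 / 256.05 = 311.7 mol
n(R) = 75.40×1000 / 118.70 = 635.2 mol
n(T) = 280.0 mol
n/ν for B = 83.94/1 = 83.94
n/ν for L = 311.7/3 = 103.9
n/ν for R = 635.2/4 = 158.8
n/ν for T = 280.0/3 = 93.33
Smallest n/ν is B → limiting reagent.
theoretical n(D) = (2/1) × 83.94 = 167.9 mol → 40840 g
% yield = 36500 / 40840 × 100 = 89.37 %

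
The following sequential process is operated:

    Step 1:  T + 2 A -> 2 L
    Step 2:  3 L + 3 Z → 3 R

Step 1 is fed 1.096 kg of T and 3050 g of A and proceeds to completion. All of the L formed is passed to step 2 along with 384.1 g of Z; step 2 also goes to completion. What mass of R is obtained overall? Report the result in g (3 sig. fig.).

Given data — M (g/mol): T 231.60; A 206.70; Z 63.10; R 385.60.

2350 g

Step 1:
n(T) = 1.096×1000 / 231.60 = 4.732 mol
n(A) = 3050 / 206.70 = 14.76 mol
n/ν for T = 4.732/1 = 4.732
n/ν for A = 14.76/2 = 7.380
Smallest n/ν is T → limiting reagent.
n(L) produced = (2/1) × 4.732 = 9.464 mol
Step 2:
n(L) available = 9.464 mol
n(Z) = 384.1 / 63.10 = 6.087 mol
n/ν for L = 9.464/3 = 3.155
n/ν for Z = 6.087/3 = 2.029
Smallest n/ν is Z → limiting reagent.
n(R) = (3/3) × 6.087 = 6.087 mol
mass = 6.087 × 385.60 = 2347 g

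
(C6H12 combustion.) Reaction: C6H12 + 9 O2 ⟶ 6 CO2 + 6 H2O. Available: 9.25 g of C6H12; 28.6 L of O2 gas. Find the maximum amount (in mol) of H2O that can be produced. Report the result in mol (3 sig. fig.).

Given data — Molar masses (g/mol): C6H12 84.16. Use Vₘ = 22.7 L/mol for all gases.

0.659 mol

n(C6H12) = 9.250 / 84.16 = 0.1099 mol
n(O2) = 28.60 / 22.7 = 1.260 mol
n/ν for C6H12 = 0.1099/1 = 0.1099
n/ν for O2 = 1.260/9 = 0.1400
Smallest n/ν is C6H12 → limiting reagent.
n(H2O) = (6/1) × 0.1099 = 0.6594 mol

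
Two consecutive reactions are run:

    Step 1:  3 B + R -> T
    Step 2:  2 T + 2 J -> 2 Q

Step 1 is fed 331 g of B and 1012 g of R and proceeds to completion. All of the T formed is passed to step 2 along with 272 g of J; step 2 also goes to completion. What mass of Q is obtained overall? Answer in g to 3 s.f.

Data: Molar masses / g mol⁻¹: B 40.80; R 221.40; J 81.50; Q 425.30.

Step 1:
n(B) = 331.0 / 40.80 = 8.113 mol
n(R) = 1012 / 221.40 = 4.571 mol
n/ν for B = 8.113/3 = 2.704
n/ν for R = 4.571/1 = 4.571
Smallest n/ν is B → limiting reagent.
n(T) produced = (1/3) × 8.113 = 2.704 mol
Step 2:
n(T) available = 2.704 mol
n(J) = 272.0 / 81.50 = 3.337 mol
n/ν for T = 2.704/2 = 1.352
n/ν for J = 3.337/2 = 1.669
Smallest n/ν is T → limiting reagent.
n(Q) = (2/2) × 2.704 = 2.704 mol
mass = 2.704 × 425.30 = 1150 g

1150 g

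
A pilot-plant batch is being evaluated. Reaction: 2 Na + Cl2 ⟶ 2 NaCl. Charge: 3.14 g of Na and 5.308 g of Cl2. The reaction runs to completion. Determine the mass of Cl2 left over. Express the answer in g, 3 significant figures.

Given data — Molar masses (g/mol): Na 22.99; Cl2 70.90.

0.466 g

n(Na) = 3.140 / 22.99 = 0.1366 mol
n(Cl2) = 5.308 / 70.90 = 0.07487 mol
n/ν → Na: 0.06830, Cl2: 0.07487; Na is limiting.
Cl2 consumed = (1/2) × 0.1366 = 0.06830 mol
Cl2 remaining = 0.07487 − 0.06830 = 0.006570 mol
mass = 0.006570 × 70.90 = 0.4658 g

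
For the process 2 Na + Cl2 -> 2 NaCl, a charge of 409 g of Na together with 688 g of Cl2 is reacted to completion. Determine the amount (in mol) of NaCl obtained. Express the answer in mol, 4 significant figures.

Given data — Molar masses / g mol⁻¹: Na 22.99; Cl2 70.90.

n(Na) = 409.0 / 22.99 = 17.79 mol
n(Cl2) = 688.0 / 70.90 = 9.704 mol
n/ν → Na: 8.895, Cl2: 9.704; Na is limiting.
n(NaCl) = (2/2) × 17.79 = 17.79 mol

17.79 mol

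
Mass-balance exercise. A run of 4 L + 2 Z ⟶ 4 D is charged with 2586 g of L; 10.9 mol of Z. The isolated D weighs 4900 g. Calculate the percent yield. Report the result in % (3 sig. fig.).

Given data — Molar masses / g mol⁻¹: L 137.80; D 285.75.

91.4 %

n(L) = 2586 / 137.80 = 18.77 mol
n(Z) = 10.90 mol
n/ν → L: 4.693, Z: 5.450; L is limiting.
theoretical n(D) = (4/4) × 18.77 = 18.77 mol → 5364 g
% yield = 4900 / 5364 × 100 = 91.35 %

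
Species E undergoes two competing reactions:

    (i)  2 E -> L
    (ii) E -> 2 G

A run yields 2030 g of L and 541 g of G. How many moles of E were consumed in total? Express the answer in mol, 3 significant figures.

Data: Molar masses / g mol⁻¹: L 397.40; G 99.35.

12.9 mol

n(L) = 2030 / 397.40 = 5.108 mol
n(G) = 541 / 99.35 = 5.445 mol
n(E) via (i) = (2/1)×5.108 = 10.22 mol
n(E) via (ii) = (1/2)×5.445 = 2.723 mol
total n(E) = 10.22 + 2.723 = 12.94 mol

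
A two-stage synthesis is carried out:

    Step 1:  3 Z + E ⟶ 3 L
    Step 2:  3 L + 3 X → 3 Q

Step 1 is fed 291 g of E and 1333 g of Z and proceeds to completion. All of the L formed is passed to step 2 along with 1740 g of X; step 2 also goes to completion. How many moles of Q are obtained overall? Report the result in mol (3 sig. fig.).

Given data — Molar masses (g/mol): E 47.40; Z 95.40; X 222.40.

Step 1:
n(E) = 291.0 / 47.40 = 6.139 mol
n(Z) = 1333 / 95.40 = 13.97 mol
n/ν for E = 6.139/1 = 6.139
n/ν for Z = 13.97/3 = 4.657
Smallest n/ν is Z → limiting reagent.
n(L) produced = (3/3) × 13.97 = 13.97 mol
Step 2:
n(L) available = 13.97 mol
n(X) = 1740 / 222.40 = 7.824 mol
n/ν for L = 13.97/3 = 4.657
n/ν for X = 7.824/3 = 2.608
Smallest n/ν is X → limiting reagent.
n(Q) = (3/3) × 7.824 = 7.824 mol

7.82 mol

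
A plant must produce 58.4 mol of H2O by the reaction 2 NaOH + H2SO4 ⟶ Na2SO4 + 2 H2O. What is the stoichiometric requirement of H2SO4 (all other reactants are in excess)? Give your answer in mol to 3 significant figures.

n(H2O) = 58.40 mol
n(H2SO4) = (1/2) × 58.40 = 29.20 mol

29.2 mol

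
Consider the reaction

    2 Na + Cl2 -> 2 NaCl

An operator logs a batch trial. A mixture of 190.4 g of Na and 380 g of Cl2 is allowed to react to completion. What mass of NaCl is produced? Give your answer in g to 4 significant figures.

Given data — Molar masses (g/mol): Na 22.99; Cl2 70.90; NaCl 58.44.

484.0 g

n(Na) = 190.4 / 22.99 = 8.282 mol
n(Cl2) = 380.0 / 70.90 = 5.360 mol
n/ν for Na = 8.282/2 = 4.141
n/ν for Cl2 = 5.360/1 = 5.360
Smallest n/ν is Na → limiting reagent.
n(NaCl) = (2/2) × 8.282 = 8.282 mol
mass = 8.282 × 58.44 = 484.0 g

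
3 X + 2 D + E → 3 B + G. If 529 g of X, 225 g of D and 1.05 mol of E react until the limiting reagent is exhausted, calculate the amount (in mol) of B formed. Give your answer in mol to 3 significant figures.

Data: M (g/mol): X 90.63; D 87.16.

n(X) = 529.0 / 90.63 = 5.837 mol
n(D) = 225.0 / 87.16 = 2.581 mol
n(E) = 1.050 mol
n/ν → X: 1.946, D: 1.291, E: 1.050; E is limiting.
n(B) = (3/1) × 1.050 = 3.150 mol

3.15 mol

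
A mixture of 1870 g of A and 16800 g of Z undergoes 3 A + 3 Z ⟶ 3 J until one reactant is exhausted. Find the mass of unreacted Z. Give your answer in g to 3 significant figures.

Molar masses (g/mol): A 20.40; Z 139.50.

n(A) = 1870 / 20.40 = 91.67 mol
n(Z) = 16800 / 139.50 = 120.4 mol
n/ν for A = 91.67/3 = 30.56
n/ν for Z = 120.4/3 = 40.13
Smallest n/ν is A → limiting reagent.
Z consumed = (3/3) × 91.67 = 91.67 mol
Z remaining = 120.4 − 91.67 = 28.73 mol
mass = 28.73 × 139.50 = 4008 g

4010 g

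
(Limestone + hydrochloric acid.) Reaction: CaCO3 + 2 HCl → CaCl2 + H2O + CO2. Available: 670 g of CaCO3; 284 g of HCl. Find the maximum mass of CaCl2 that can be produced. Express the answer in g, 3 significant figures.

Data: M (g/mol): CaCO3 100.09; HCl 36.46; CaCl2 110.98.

432 g

n(CaCO3) = 670.0 / 100.09 = 6.694 mol
n(HCl) = 284.0 / 36.46 = 7.789 mol
n/ν for CaCO3 = 6.694/1 = 6.694
n/ν for HCl = 7.789/2 = 3.895
Smallest n/ν is HCl → limiting reagent.
n(CaCl2) = (1/2) × 7.789 = 3.895 mol
mass = 3.895 × 110.98 = 432.3 g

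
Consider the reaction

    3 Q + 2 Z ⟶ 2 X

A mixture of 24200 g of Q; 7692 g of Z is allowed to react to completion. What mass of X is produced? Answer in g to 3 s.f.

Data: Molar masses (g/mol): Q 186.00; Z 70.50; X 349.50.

30300 g

n(Q) = 24200 / 186.00 = 130.1 mol
n(Z) = 7692 / 70.50 = 109.1 mol
n/ν for Q = 130.1/3 = 43.37
n/ν for Z = 109.1/2 = 54.55
Smallest n/ν is Q → limiting reagent.
n(X) = (2/3) × 130.1 = 86.73 mol
mass = 86.73 × 349.50 = 30310 g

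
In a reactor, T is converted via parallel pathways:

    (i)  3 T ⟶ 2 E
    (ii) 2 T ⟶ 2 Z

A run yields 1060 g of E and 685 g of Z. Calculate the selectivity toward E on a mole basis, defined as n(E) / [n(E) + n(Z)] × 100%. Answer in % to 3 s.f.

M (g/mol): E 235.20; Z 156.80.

n(E) = 1060 / 235.20 = 4.507 mol
n(Z) = 685 / 156.80 = 4.369 mol
selectivity = 4.507/(4.507+4.369) × 100 = 50.78 %

50.8 %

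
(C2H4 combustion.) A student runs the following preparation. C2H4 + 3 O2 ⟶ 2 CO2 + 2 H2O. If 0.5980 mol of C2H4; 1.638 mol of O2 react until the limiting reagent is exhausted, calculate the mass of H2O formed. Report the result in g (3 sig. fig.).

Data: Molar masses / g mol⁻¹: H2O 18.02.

n(C2H4) = 0.5980 mol
n(O2) = 1.638 mol
n/ν → C2H4: 0.5980, O2: 0.5460; O2 is limiting.
n(H2O) = (2/3) × 1.638 = 1.092 mol
mass = 1.092 × 18.02 = 19.68 g

19.7 g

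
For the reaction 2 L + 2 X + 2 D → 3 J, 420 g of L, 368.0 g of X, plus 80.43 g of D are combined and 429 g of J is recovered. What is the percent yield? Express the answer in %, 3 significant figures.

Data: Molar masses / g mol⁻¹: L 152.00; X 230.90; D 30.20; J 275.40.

65.2 %

n(L) = 420.0 / 152.00 = 2.763 mol
n(X) = 368.0 / 230.90 = 1.594 mol
n(D) = 80.43 / 30.20 = 2.663 mol
n/ν for L = 2.763/2 = 1.382
n/ν for X = 1.594/2 = 0.7970
n/ν for D = 2.663/2 = 1.332
Smallest n/ν is X → limiting reagent.
theoretical n(J) = (3/2) × 1.594 = 2.391 mol → 658.5 g
% yield = 429 / 658.5 × 100 = 65.15 %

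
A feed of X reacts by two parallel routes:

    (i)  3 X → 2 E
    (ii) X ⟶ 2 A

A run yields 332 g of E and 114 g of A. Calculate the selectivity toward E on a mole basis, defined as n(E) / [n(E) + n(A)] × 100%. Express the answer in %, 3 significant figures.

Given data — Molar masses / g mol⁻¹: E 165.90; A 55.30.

n(E) = 332 / 165.90 = 2.001 mol
n(A) = 114 / 55.30 = 2.061 mol
selectivity = 2.001/(2.001+2.061) × 100 = 49.26 %

49.3 %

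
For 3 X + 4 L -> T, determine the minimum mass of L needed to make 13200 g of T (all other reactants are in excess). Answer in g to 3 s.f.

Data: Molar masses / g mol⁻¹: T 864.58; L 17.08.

n(T) = 13200 / 864.58 = 15.27 mol
n(L) = (4/1) × 15.27 = 61.08 mol
mass = 61.08 × 17.08 = 1043 g

1040 g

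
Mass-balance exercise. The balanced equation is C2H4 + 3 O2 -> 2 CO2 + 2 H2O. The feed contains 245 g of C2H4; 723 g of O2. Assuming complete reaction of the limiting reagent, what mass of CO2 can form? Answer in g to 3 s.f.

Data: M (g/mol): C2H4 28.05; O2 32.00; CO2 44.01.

n(C2H4) = 245.0 / 28.05 = 8.734 mol
n(O2) = 723.0 / 32.00 = 22.59 mol
n/ν for C2H4 = 8.734/1 = 8.734
n/ν for O2 = 22.59/3 = 7.530
Smallest n/ν is O2 → limiting reagent.
n(CO2) = (2/3) × 22.59 = 15.06 mol
mass = 15.06 × 44.01 = 662.8 g

663 g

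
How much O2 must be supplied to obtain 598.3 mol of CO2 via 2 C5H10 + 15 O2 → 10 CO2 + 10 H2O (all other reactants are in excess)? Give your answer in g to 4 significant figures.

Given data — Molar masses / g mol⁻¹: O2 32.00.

28720 g

n(CO2) = 598.3 mol
n(O2) = (15/10) × 598.3 = 897.5 mol
mass = 897.5 × 32.00 = 28720 g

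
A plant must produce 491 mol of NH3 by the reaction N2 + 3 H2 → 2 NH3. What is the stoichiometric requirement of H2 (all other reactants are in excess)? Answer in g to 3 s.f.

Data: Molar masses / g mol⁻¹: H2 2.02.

n(NH3) = 491.0 mol
n(H2) = (3/2) × 491.0 = 736.5 mol
mass = 736.5 × 2.02 = 1488 g

1490 g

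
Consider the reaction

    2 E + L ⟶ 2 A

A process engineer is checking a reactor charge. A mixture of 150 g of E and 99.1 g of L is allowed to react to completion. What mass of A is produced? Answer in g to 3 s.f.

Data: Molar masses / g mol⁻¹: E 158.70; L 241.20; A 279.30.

n(E) = 150.0 / 158.70 = 0.9452 mol
n(L) = 99.10 / 241.20 = 0.4109 mol
n/ν for E = 0.9452/2 = 0.4726
n/ν for L = 0.4109/1 = 0.4109
Smallest n/ν is L → limiting reagent.
n(A) = (2/1) × 0.4109 = 0.8218 mol
mass = 0.8218 × 279.30 = 229.5 g

230 g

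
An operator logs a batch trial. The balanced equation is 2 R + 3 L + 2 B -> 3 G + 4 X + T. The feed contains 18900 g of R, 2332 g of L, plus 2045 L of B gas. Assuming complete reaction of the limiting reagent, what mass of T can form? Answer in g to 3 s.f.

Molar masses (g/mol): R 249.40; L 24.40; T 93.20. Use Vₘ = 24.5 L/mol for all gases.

2970 g

n(R) = 18900 / 249.40 = 75.78 mol
n(L) = 2332 / 24.40 = 95.57 mol
n(B) = 2045 / 24.5 = 83.47 mol
n/ν for R = 75.78/2 = 37.89
n/ν for L = 95.57/3 = 31.86
n/ν for B = 83.47/2 = 41.74
Smallest n/ν is L → limiting reagent.
n(T) = (1/3) × 95.57 = 31.86 mol
mass = 31.86 × 93.20 = 2969 g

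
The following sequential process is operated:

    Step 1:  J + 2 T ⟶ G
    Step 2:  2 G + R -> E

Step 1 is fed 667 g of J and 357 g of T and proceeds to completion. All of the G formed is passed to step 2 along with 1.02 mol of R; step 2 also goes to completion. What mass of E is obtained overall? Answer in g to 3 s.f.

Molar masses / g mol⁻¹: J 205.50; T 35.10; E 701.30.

Step 1:
n(J) = 667.0 / 205.50 = 3.246 mol
n(T) = 357.0 / 35.10 = 10.17 mol
n/ν → J: 3.246, T: 5.085; J is limiting.
n(G) produced = (1/1) × 3.246 = 3.246 mol
Step 2:
n(G) available = 3.246 mol
n(R) = 1.020 mol
n/ν → G: 1.623, R: 1.020; R is limiting.
n(E) = (1/1) × 1.020 = 1.020 mol
mass = 1.020 × 701.30 = 715.3 g

715 g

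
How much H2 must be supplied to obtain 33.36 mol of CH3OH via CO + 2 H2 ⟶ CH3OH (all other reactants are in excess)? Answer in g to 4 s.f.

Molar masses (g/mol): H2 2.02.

n(CH3OH) = 33.36 mol
n(H2) = (2/1) × 33.36 = 66.72 mol
mass = 66.72 × 2.02 = 134.8 g

134.8 g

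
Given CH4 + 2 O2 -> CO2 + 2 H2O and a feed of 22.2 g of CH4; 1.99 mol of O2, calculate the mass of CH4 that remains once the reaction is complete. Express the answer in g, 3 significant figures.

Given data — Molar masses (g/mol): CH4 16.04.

n(CH4) = 22.20 / 16.04 = 1.384 mol
n(O2) = 1.990 mol
n/ν for CH4 = 1.384/1 = 1.384
n/ν for O2 = 1.990/2 = 0.9950
Smallest n/ν is O2 → limiting reagent.
CH4 consumed = (1/2) × 1.990 = 0.9950 mol
CH4 remaining = 1.384 − 0.9950 = 0.3890 mol
mass = 0.3890 × 16.04 = 6.240 g

6.24 g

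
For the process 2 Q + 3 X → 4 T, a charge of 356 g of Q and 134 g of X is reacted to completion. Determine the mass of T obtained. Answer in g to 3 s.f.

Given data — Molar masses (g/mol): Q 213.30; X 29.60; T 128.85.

n(Q) = 356.0 / 213.30 = 1.669 mol
n(X) = 134.0 / 29.60 = 4.527 mol
n/ν for Q = 1.669/2 = 0.8345
n/ν for X = 4.527/3 = 1.509
Smallest n/ν is Q → limiting reagent.
n(T) = (4/2) × 1.669 = 3.338 mol
mass = 3.338 × 128.85 = 430.1 g

430 g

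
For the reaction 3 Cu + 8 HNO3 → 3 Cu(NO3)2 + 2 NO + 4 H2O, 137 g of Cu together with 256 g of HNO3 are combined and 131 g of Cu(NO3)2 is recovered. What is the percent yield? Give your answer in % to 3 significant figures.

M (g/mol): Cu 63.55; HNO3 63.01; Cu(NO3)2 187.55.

n(Cu) = 137.0 / 63.55 = 2.156 mol
n(HNO3) = 256.0 / 63.01 = 4.063 mol
n/ν → Cu: 0.7187, HNO3: 0.5079; HNO3 is limiting.
theoretical n(Cu(NO3)2) = (3/8) × 4.063 = 1.524 mol → 285.8 g
% yield = 131 / 285.8 × 100 = 45.84 %

45.8 %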